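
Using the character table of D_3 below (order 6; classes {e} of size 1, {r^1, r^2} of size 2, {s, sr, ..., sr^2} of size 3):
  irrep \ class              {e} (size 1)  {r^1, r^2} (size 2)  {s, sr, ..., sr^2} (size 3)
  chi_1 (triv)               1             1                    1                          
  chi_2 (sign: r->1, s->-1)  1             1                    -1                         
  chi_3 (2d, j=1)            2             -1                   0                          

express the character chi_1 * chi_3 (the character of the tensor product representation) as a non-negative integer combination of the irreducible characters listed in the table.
chi_1 tensor chi_3 = chi_3 (all other irreducibles have multiplicity 0).

Proof sketch: The character of a tensor product is the pointwise product (chi_1 * chi_3)(C) = chi_1(C) * chi_3(C):
  {e}: (1)*(2), {r^1, r^2}: (1)*(-1), {s, sr, ..., sr^2}: (1)*(0)
so (chi_1 * chi_3) takes values
  {e} -> 2, {r^1, r^2} -> -1, {s, sr, ..., sr^2} -> 0.
Now take the inner product of this character with each irreducible chi from the table, <chi_1*chi_3, chi> = (1/6) sum_C |C| (chi_1*chi_3)(C) conj(chi(C)):
  <chi_1*chi_3, chi_1> = (1/6)[1*(2)*conj(1) + 2*(-1)*conj(1) + 3*(0)*conj(1)]
      = (1/6)[(2) + (-2) + (0)] = 0/6 = 0
  <chi_1*chi_3, chi_2> = (1/6)[1*(2)*conj(1) + 2*(-1)*conj(1) + 3*(0)*conj(-1)]
      = (1/6)[(2) + (-2) + (0)] = 0/6 = 0
  <chi_1*chi_3, chi_3> = (1/6)[1*(2)*conj(2) + 2*(-1)*conj(-1) + 3*(0)*conj(0)]
      = (1/6)[(4) + (2) + (0)] = 6/6 = 1
Hence the multiplicities are chi_3: 1. Dimension check: dim(chi_1)*dim(chi_3) = 1*2 = 2 and sum (mult * dim) = 1*2 = 2.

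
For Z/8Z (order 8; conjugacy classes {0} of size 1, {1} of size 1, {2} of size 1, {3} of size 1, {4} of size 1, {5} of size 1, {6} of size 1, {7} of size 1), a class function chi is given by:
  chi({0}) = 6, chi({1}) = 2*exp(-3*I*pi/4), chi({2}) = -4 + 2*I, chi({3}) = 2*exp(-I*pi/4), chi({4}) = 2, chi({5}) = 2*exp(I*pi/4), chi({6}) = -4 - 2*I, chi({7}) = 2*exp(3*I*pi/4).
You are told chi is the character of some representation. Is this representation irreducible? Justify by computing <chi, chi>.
Not irreducible (reducible): <chi, chi> = 12 > 1.

Working: <chi, chi> = (1/|G|) sum_C |C| * |chi(C)|^2 = (1/8)[1*|6|^2 + 1*|2*exp(-3*I*pi/4)|^2 + 1*|-4 + 2*I|^2 + 1*|2*exp(-I*pi/4)|^2 + 1*|2|^2 + 1*|2*exp(I*pi/4)|^2 + 1*|-4 - 2*I|^2 + 1*|2*exp(3*I*pi/4)|^2]
  = (1/8)[(36) + (4) + (20) + (4) + (4) + (4) + (20) + (4)] = 96/8 = 12.
(Exp terms are combined using exp(i*s)*conj(exp(i*t)) = exp(i*(s-t)), and sums of them are collapsed using the identity that for every m > 1 the m distinct m-th roots of unity sum to 0, e.g. 1 + exp(2*I*pi/3) + exp(-2*I*pi/3) = 0.)
A character is irreducible iff <chi, chi> = 1, so this representation is reducible.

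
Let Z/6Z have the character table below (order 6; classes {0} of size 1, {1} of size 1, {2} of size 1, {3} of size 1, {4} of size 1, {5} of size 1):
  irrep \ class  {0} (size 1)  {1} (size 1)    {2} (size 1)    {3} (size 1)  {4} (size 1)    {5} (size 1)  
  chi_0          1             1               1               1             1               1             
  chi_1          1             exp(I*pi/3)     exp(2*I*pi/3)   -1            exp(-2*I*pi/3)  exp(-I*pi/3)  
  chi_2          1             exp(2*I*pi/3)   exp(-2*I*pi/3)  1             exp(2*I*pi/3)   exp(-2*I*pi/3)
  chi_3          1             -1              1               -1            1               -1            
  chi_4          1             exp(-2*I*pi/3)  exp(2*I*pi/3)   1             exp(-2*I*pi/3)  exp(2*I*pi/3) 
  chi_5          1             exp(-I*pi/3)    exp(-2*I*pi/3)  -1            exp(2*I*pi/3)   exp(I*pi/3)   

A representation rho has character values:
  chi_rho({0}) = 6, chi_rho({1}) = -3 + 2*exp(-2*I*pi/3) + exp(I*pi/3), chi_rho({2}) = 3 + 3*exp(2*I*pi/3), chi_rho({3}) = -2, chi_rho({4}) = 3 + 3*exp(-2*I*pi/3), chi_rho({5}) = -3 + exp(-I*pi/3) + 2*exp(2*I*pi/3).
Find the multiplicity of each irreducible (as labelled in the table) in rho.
Multiplicities: chi_0: 0, chi_1: 1, chi_2: 0, chi_3: 3, chi_4: 2, chi_5: 0.

Why: Use <chi_rho, chi> = (1/|G|) sum_C |C| * chi_rho(C) * conj(chi(C)) with |G| = 6 for each irreducible chi in the table:
  <chi_rho, chi_0> = (1/6)[1*(6)*conj(1) + 1*(-3 + 2*exp(-2*I*pi/3) + exp(I*pi/3))*conj(1) + 1*(3 + 3*exp(2*I*pi/3))*conj(1) + 1*(-2)*conj(1) + 1*(3 + 3*exp(-2*I*pi/3))*conj(1) + 1*(-3 + exp(-I*pi/3) + 2*exp(2*I*pi/3))*conj(1)]
      = (1/6)[(6) + (-3 + 2*exp(-2*I*pi/3) + exp(I*pi/3)) + (3 + 3*exp(2*I*pi/3)) + (-2) + (3 + 3*exp(-2*I*pi/3)) + (-3 + exp(-I*pi/3) + 2*exp(2*I*pi/3))] = 0/6 = 0
  <chi_rho, chi_1> = (1/6)[1*(6)*conj(1) + 1*(-3 + 2*exp(-2*I*pi/3) + exp(I*pi/3))*conj(exp(I*pi/3)) + 1*(3 + 3*exp(2*I*pi/3))*conj(exp(2*I*pi/3)) + 1*(-2)*conj(-1) + 1*(3 + 3*exp(-2*I*pi/3))*conj(exp(-2*I*pi/3)) + 1*(-3 + exp(-I*pi/3) + 2*exp(2*I*pi/3))*conj(exp(-I*pi/3))]
      = (1/6)[(6) + (-1 - 3*exp(-I*pi/3)) + (3 + 3*exp(-2*I*pi/3)) + (2) + (3 + 3*exp(2*I*pi/3)) + (-1 - 3*exp(I*pi/3))] = 6/6 = 1
  <chi_rho, chi_2> = (1/6)[1*(6)*conj(1) + 1*(-3 + 2*exp(-2*I*pi/3) + exp(I*pi/3))*conj(exp(2*I*pi/3)) + 1*(3 + 3*exp(2*I*pi/3))*conj(exp(-2*I*pi/3)) + 1*(-2)*conj(1) + 1*(3 + 3*exp(-2*I*pi/3))*conj(exp(2*I*pi/3)) + 1*(-3 + exp(-I*pi/3) + 2*exp(2*I*pi/3))*conj(exp(-2*I*pi/3))]
      = (1/6)[(6) + (exp(-I*pi/3) + 2*exp(2*I*pi/3) - 3*exp(-2*I*pi/3)) + (-3) + (-2) + (-3) + (-3*exp(2*I*pi/3) + 2*exp(-2*I*pi/3) + exp(I*pi/3))] = 0/6 = 0
  <chi_rho, chi_3> = (1/6)[1*(6)*conj(1) + 1*(-3 + 2*exp(-2*I*pi/3) + exp(I*pi/3))*conj(-1) + 1*(3 + 3*exp(2*I*pi/3))*conj(1) + 1*(-2)*conj(-1) + 1*(3 + 3*exp(-2*I*pi/3))*conj(1) + 1*(-3 + exp(-I*pi/3) + 2*exp(2*I*pi/3))*conj(-1)]
      = (1/6)[(6) + (3 - exp(I*pi/3) - 2*exp(-2*I*pi/3)) + (3 + 3*exp(2*I*pi/3)) + (2) + (3 + 3*exp(-2*I*pi/3)) + (3 - 2*exp(2*I*pi/3) - exp(-I*pi/3))] = 18/6 = 3
  <chi_rho, chi_4> = (1/6)[1*(6)*conj(1) + 1*(-3 + 2*exp(-2*I*pi/3) + exp(I*pi/3))*conj(exp(-2*I*pi/3)) + 1*(3 + 3*exp(2*I*pi/3))*conj(exp(2*I*pi/3)) + 1*(-2)*conj(1) + 1*(3 + 3*exp(-2*I*pi/3))*conj(exp(-2*I*pi/3)) + 1*(-3 + exp(-I*pi/3) + 2*exp(2*I*pi/3))*conj(exp(2*I*pi/3))]
      = (1/6)[(6) + (1 - 3*exp(2*I*pi/3)) + (3 + 3*exp(-2*I*pi/3)) + (-2) + (3 + 3*exp(2*I*pi/3)) + (1 - 3*exp(-2*I*pi/3))] = 12/6 = 2
  <chi_rho, chi_5> = (1/6)[1*(6)*conj(1) + 1*(-3 + 2*exp(-2*I*pi/3) + exp(I*pi/3))*conj(exp(-I*pi/3)) + 1*(3 + 3*exp(2*I*pi/3))*conj(exp(-2*I*pi/3)) + 1*(-2)*conj(-1) + 1*(3 + 3*exp(-2*I*pi/3))*conj(exp(2*I*pi/3)) + 1*(-3 + exp(-I*pi/3) + 2*exp(2*I*pi/3))*conj(exp(I*pi/3))]
      = (1/6)[(6) + (-3*exp(I*pi/3) + 2*exp(-I*pi/3) + exp(2*I*pi/3)) + (-3) + (2) + (-3) + (exp(-2*I*pi/3) + 2*exp(I*pi/3) - 3*exp(-I*pi/3))] = 0/6 = 0
(Exp terms are combined using exp(i*s)*conj(exp(i*t)) = exp(i*(s-t)), and sums of them are collapsed using the identity that for every m > 1 the m distinct m-th roots of unity sum to 0, e.g. 1 + exp(2*I*pi/3) + exp(-2*I*pi/3) = 0.)
Dimension check: dim(rho) = sum (mult * dim) = 0*1 + 1*1 + 0*1 + 3*1 + 2*1 + 0*1 = 6 = chi_rho(e) = 6.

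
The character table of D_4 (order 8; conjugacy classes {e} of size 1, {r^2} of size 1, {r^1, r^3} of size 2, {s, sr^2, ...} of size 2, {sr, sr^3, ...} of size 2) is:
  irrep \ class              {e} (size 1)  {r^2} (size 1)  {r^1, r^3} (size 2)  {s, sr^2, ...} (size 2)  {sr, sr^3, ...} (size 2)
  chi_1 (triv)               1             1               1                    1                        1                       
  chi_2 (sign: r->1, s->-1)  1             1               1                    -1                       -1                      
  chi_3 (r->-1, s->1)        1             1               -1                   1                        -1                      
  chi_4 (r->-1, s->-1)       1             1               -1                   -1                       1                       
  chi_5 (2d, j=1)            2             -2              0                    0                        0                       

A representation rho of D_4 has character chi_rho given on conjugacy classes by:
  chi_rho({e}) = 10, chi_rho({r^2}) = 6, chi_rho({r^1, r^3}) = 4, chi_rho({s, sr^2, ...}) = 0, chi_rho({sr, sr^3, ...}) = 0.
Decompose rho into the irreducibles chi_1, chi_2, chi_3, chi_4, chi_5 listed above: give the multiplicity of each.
Multiplicities: chi_1: 3, chi_2: 3, chi_3: 1, chi_4: 1, chi_5: 1.

Explanation: Use <chi_rho, chi> = (1/|G|) sum_C |C| * chi_rho(C) * conj(chi(C)) with |G| = 8 for each irreducible chi in the table:
  <chi_rho, chi_1> = (1/8)[1*(10)*conj(1) + 1*(6)*conj(1) + 2*(4)*conj(1) + 2*(0)*conj(1) + 2*(0)*conj(1)]
      = (1/8)[(10) + (6) + (8) + (0) + (0)] = 24/8 = 3
  <chi_rho, chi_2> = (1/8)[1*(10)*conj(1) + 1*(6)*conj(1) + 2*(4)*conj(1) + 2*(0)*conj(-1) + 2*(0)*conj(-1)]
      = (1/8)[(10) + (6) + (8) + (0) + (0)] = 24/8 = 3
  <chi_rho, chi_3> = (1/8)[1*(10)*conj(1) + 1*(6)*conj(1) + 2*(4)*conj(-1) + 2*(0)*conj(1) + 2*(0)*conj(-1)]
      = (1/8)[(10) + (6) + (-8) + (0) + (0)] = 8/8 = 1
  <chi_rho, chi_4> = (1/8)[1*(10)*conj(1) + 1*(6)*conj(1) + 2*(4)*conj(-1) + 2*(0)*conj(-1) + 2*(0)*conj(1)]
      = (1/8)[(10) + (6) + (-8) + (0) + (0)] = 8/8 = 1
  <chi_rho, chi_5> = (1/8)[1*(10)*conj(2) + 1*(6)*conj(-2) + 2*(4)*conj(0) + 2*(0)*conj(0) + 2*(0)*conj(0)]
      = (1/8)[(20) + (-12) + (0) + (0) + (0)] = 8/8 = 1
Dimension check: dim(rho) = sum (mult * dim) = 3*1 + 3*1 + 1*1 + 1*1 + 1*2 = 10 = chi_rho(e) = 10.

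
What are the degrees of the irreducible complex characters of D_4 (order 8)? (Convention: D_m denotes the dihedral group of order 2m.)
Dimensions: 1, 1, 1, 1, 2

Argument: There are 5 irreducibles (= number of conjugacy classes). Their dimensions d_i satisfy sum d_i^2 = |G| = 8: 1 + 1 + 1 + 1 + 4 = 8.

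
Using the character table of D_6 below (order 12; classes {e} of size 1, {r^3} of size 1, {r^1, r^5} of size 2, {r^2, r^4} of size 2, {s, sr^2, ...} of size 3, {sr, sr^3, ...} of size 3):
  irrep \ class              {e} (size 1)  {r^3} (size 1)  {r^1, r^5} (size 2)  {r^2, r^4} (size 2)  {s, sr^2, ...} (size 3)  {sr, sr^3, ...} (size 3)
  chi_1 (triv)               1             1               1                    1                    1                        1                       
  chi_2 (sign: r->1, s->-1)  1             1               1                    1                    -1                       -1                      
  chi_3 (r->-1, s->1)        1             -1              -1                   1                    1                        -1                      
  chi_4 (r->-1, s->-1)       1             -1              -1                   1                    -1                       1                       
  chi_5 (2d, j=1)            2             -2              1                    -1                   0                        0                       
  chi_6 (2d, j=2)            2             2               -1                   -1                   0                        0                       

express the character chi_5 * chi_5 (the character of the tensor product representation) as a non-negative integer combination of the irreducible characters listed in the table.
chi_5 tensor chi_5 = chi_1 + chi_2 + chi_6 (all other irreducibles have multiplicity 0).

Details: The character of a tensor product is the pointwise product (chi_5 * chi_5)(C) = chi_5(C) * chi_5(C):
  {e}: (2)*(2), {r^3}: (-2)*(-2), {r^1, r^5}: (1)*(1), {r^2, r^4}: (-1)*(-1), {s, sr^2, ...}: (0)*(0), {sr, sr^3, ...}: (0)*(0)
so (chi_5 * chi_5) takes values
  {e} -> 4, {r^3} -> 4, {r^1, r^5} -> 1, {r^2, r^4} -> 1, {s, sr^2, ...} -> 0, {sr, sr^3, ...} -> 0.
Now take the inner product of this character with each irreducible chi from the table, <chi_5*chi_5, chi> = (1/12) sum_C |C| (chi_5*chi_5)(C) conj(chi(C)):
  <chi_5*chi_5, chi_1> = (1/12)[1*(4)*conj(1) + 1*(4)*conj(1) + 2*(1)*conj(1) + 2*(1)*conj(1) + 3*(0)*conj(1) + 3*(0)*conj(1)]
      = (1/12)[(4) + (4) + (2) + (2) + (0) + (0)] = 12/12 = 1
  <chi_5*chi_5, chi_2> = (1/12)[1*(4)*conj(1) + 1*(4)*conj(1) + 2*(1)*conj(1) + 2*(1)*conj(1) + 3*(0)*conj(-1) + 3*(0)*conj(-1)]
      = (1/12)[(4) + (4) + (2) + (2) + (0) + (0)] = 12/12 = 1
  <chi_5*chi_5, chi_3> = (1/12)[1*(4)*conj(1) + 1*(4)*conj(-1) + 2*(1)*conj(-1) + 2*(1)*conj(1) + 3*(0)*conj(1) + 3*(0)*conj(-1)]
      = (1/12)[(4) + (-4) + (-2) + (2) + (0) + (0)] = 0/12 = 0
  <chi_5*chi_5, chi_4> = (1/12)[1*(4)*conj(1) + 1*(4)*conj(-1) + 2*(1)*conj(-1) + 2*(1)*conj(1) + 3*(0)*conj(-1) + 3*(0)*conj(1)]
      = (1/12)[(4) + (-4) + (-2) + (2) + (0) + (0)] = 0/12 = 0
  <chi_5*chi_5, chi_5> = (1/12)[1*(4)*conj(2) + 1*(4)*conj(-2) + 2*(1)*conj(1) + 2*(1)*conj(-1) + 3*(0)*conj(0) + 3*(0)*conj(0)]
      = (1/12)[(8) + (-8) + (2) + (-2) + (0) + (0)] = 0/12 = 0
  <chi_5*chi_5, chi_6> = (1/12)[1*(4)*conj(2) + 1*(4)*conj(2) + 2*(1)*conj(-1) + 2*(1)*conj(-1) + 3*(0)*conj(0) + 3*(0)*conj(0)]
      = (1/12)[(8) + (8) + (-2) + (-2) + (0) + (0)] = 12/12 = 1
Hence the multiplicities are chi_1: 1, chi_2: 1, chi_6: 1. Dimension check: dim(chi_5)*dim(chi_5) = 2*2 = 4 and sum (mult * dim) = 1*1 + 1*1 + 1*2 = 4.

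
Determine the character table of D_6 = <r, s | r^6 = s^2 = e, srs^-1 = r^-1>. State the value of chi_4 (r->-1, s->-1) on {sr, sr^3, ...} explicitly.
Conjugacy classes: {e} of size 1, {r^3} of size 1, {r^1, r^5} of size 2, {r^2, r^4} of size 2, {s, sr^2, ...} of size 3, {sr, sr^3, ...} of size 3.
Character table:
  irrep \ class              {e} (size 1)  {r^3} (size 1)  {r^1, r^5} (size 2)  {r^2, r^4} (size 2)  {s, sr^2, ...} (size 3)  {sr, sr^3, ...} (size 3)
  chi_1 (triv)               1             1               1                    1                    1                        1                       
  chi_2 (sign: r->1, s->-1)  1             1               1                    1                    -1                       -1                      
  chi_3 (r->-1, s->1)        1             -1              -1                   1                    1                        -1                      
  chi_4 (r->-1, s->-1)       1             -1              -1                   1                    -1                       1                       
  chi_5 (2d, j=1)            2             -2              1                    -1                   0                        0                       
  chi_6 (2d, j=2)            2             2               -1                   -1                   0                        0                       

Spot check: chi_4 (r->-1, s->-1) on {sr, sr^3, ...} = 1.

Derivation: D_6 has order 2*6 = 12 with 6 conjugacy classes, hence 6 irreducibles. Sum of squared dims 1 + 1 + 1 + 1 + 4 + 4 = 12 = |G|. Linear characters come from the abelianisation; the 2-dimensional irreps have character r^k -> 2*cos(2*pi*j*k/6), reflections -> 0.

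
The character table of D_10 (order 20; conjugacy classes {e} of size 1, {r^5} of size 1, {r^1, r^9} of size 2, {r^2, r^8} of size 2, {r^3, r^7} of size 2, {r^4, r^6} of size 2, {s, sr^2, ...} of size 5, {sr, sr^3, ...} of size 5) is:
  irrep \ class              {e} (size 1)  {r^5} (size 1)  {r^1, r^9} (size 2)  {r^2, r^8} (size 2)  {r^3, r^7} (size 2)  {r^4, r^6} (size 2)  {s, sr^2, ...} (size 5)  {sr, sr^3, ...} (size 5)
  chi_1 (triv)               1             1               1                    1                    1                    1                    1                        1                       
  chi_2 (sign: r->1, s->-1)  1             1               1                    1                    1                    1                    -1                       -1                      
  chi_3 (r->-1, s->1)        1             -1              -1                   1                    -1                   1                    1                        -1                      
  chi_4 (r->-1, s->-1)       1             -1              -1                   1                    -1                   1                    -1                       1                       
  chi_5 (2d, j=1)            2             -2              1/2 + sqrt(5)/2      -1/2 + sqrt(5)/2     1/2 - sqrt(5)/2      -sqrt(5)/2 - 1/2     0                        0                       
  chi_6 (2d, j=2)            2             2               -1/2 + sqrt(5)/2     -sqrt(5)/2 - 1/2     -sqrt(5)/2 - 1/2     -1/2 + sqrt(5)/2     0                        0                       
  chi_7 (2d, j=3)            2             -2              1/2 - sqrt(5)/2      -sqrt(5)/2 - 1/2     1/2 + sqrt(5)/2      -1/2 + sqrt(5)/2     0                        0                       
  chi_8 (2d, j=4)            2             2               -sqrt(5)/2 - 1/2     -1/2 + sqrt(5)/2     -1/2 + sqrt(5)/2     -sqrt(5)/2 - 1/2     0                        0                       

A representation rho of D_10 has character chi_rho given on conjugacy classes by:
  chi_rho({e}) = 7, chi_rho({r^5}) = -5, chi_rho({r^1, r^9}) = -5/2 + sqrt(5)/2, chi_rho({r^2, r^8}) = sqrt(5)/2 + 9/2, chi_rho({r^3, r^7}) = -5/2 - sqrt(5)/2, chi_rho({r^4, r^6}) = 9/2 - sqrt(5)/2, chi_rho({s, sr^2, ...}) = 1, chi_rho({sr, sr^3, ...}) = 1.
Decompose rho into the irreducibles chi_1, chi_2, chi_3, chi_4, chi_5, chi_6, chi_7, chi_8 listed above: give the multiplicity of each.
Multiplicities: chi_1: 1, chi_2: 0, chi_3: 2, chi_4: 2, chi_5: 1, chi_6: 0, chi_7: 0, chi_8: 0.

Working: Use <chi_rho, chi> = (1/|G|) sum_C |C| * chi_rho(C) * conj(chi(C)) with |G| = 20 for each irreducible chi in the table:
  <chi_rho, chi_1> = (1/20)[1*(7)*conj(1) + 1*(-5)*conj(1) + 2*(-5/2 + sqrt(5)/2)*conj(1) + 2*(sqrt(5)/2 + 9/2)*conj(1) + 2*(-5/2 - sqrt(5)/2)*conj(1) + 2*(9/2 - sqrt(5)/2)*conj(1) + 5*(1)*conj(1) + 5*(1)*conj(1)]
      = (1/20)[(7) + (-5) + (-5 + sqrt(5)) + (sqrt(5) + 9) + (-5 - sqrt(5)) + (9 - sqrt(5)) + (5) + (5)] = 20/20 = 1
  <chi_rho, chi_2> = (1/20)[1*(7)*conj(1) + 1*(-5)*conj(1) + 2*(-5/2 + sqrt(5)/2)*conj(1) + 2*(sqrt(5)/2 + 9/2)*conj(1) + 2*(-5/2 - sqrt(5)/2)*conj(1) + 2*(9/2 - sqrt(5)/2)*conj(1) + 5*(1)*conj(-1) + 5*(1)*conj(-1)]
      = (1/20)[(7) + (-5) + (-5 + sqrt(5)) + (sqrt(5) + 9) + (-5 - sqrt(5)) + (9 - sqrt(5)) + (-5) + (-5)] = 0/20 = 0
  <chi_rho, chi_3> = (1/20)[1*(7)*conj(1) + 1*(-5)*conj(-1) + 2*(-5/2 + sqrt(5)/2)*conj(-1) + 2*(sqrt(5)/2 + 9/2)*conj(1) + 2*(-5/2 - sqrt(5)/2)*conj(-1) + 2*(9/2 - sqrt(5)/2)*conj(1) + 5*(1)*conj(1) + 5*(1)*conj(-1)]
      = (1/20)[(7) + (5) + (5 - sqrt(5)) + (sqrt(5) + 9) + (sqrt(5) + 5) + (9 - sqrt(5)) + (5) + (-5)] = 40/20 = 2
  <chi_rho, chi_4> = (1/20)[1*(7)*conj(1) + 1*(-5)*conj(-1) + 2*(-5/2 + sqrt(5)/2)*conj(-1) + 2*(sqrt(5)/2 + 9/2)*conj(1) + 2*(-5/2 - sqrt(5)/2)*conj(-1) + 2*(9/2 - sqrt(5)/2)*conj(1) + 5*(1)*conj(-1) + 5*(1)*conj(1)]
      = (1/20)[(7) + (5) + (5 - sqrt(5)) + (sqrt(5) + 9) + (sqrt(5) + 5) + (9 - sqrt(5)) + (-5) + (5)] = 40/20 = 2
  <chi_rho, chi_5> = (1/20)[1*(7)*conj(2) + 1*(-5)*conj(-2) + 2*(-5/2 + sqrt(5)/2)*conj(1/2 + sqrt(5)/2) + 2*(sqrt(5)/2 + 9/2)*conj(-1/2 + sqrt(5)/2) + 2*(-5/2 - sqrt(5)/2)*conj(1/2 - sqrt(5)/2) + 2*(9/2 - sqrt(5)/2)*conj(-sqrt(5)/2 - 1/2) + 5*(1)*conj(0) + 5*(1)*conj(0)]
      = (1/20)[(14) + (10) + (-2*sqrt(5)) + (-2 + 4*sqrt(5)) + (2*sqrt(5)) + (-4*sqrt(5) - 2) + (0) + (0)] = 20/20 = 1
  <chi_rho, chi_6> = (1/20)[1*(7)*conj(2) + 1*(-5)*conj(2) + 2*(-5/2 + sqrt(5)/2)*conj(-1/2 + sqrt(5)/2) + 2*(sqrt(5)/2 + 9/2)*conj(-sqrt(5)/2 - 1/2) + 2*(-5/2 - sqrt(5)/2)*conj(-sqrt(5)/2 - 1/2) + 2*(9/2 - sqrt(5)/2)*conj(-1/2 + sqrt(5)/2) + 5*(1)*conj(0) + 5*(1)*conj(0)]
      = (1/20)[(14) + (-10) + (5 - 3*sqrt(5)) + (-5*sqrt(5) - 7) + (5 + 3*sqrt(5)) + (-7 + 5*sqrt(5)) + (0) + (0)] = 0/20 = 0
  <chi_rho, chi_7> = (1/20)[1*(7)*conj(2) + 1*(-5)*conj(-2) + 2*(-5/2 + sqrt(5)/2)*conj(1/2 - sqrt(5)/2) + 2*(sqrt(5)/2 + 9/2)*conj(-sqrt(5)/2 - 1/2) + 2*(-5/2 - sqrt(5)/2)*conj(1/2 + sqrt(5)/2) + 2*(9/2 - sqrt(5)/2)*conj(-1/2 + sqrt(5)/2) + 5*(1)*conj(0) + 5*(1)*conj(0)]
      = (1/20)[(14) + (10) + (-5 + 3*sqrt(5)) + (-5*sqrt(5) - 7) + (-3*sqrt(5) - 5) + (-7 + 5*sqrt(5)) + (0) + (0)] = 0/20 = 0
  <chi_rho, chi_8> = (1/20)[1*(7)*conj(2) + 1*(-5)*conj(2) + 2*(-5/2 + sqrt(5)/2)*conj(-sqrt(5)/2 - 1/2) + 2*(sqrt(5)/2 + 9/2)*conj(-1/2 + sqrt(5)/2) + 2*(-5/2 - sqrt(5)/2)*conj(-1/2 + sqrt(5)/2) + 2*(9/2 - sqrt(5)/2)*conj(-sqrt(5)/2 - 1/2) + 5*(1)*conj(0) + 5*(1)*conj(0)]
      = (1/20)[(14) + (-10) + (2*sqrt(5)) + (-2 + 4*sqrt(5)) + (-2*sqrt(5)) + (-4*sqrt(5) - 2) + (0) + (0)] = 0/20 = 0
Dimension check: dim(rho) = sum (mult * dim) = 1*1 + 0*1 + 2*1 + 2*1 + 1*2 + 0*2 + 0*2 + 0*2 = 7 = chi_rho(e) = 7.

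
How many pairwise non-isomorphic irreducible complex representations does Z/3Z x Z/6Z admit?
18

Reasoning: The number of irreducible complex representations of a finite group equals its number of conjugacy classes. Z/3Z x Z/6Z is abelian of order 18, so every element is its own conjugacy class: 18 classes, so Z/3Z x Z/6Z (order 18) has exactly 18 irreducible complex representations.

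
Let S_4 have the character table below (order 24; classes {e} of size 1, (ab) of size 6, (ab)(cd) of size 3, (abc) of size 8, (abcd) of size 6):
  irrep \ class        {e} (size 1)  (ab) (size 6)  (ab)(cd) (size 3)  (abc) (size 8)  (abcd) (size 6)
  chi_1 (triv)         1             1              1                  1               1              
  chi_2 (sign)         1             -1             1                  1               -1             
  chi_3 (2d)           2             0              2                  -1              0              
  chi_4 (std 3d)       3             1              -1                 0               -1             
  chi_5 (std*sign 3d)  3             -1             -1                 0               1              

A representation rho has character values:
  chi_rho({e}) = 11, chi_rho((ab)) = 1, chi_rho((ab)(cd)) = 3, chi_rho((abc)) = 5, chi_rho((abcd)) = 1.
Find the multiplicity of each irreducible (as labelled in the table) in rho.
Multiplicities: chi_1: 3, chi_2: 2, chi_3: 0, chi_4: 1, chi_5: 1.

Reasoning: Use <chi_rho, chi> = (1/|G|) sum_C |C| * chi_rho(C) * conj(chi(C)) with |G| = 24 for each irreducible chi in the table:
  <chi_rho, chi_1> = (1/24)[1*(11)*conj(1) + 6*(1)*conj(1) + 3*(3)*conj(1) + 8*(5)*conj(1) + 6*(1)*conj(1)]
      = (1/24)[(11) + (6) + (9) + (40) + (6)] = 72/24 = 3
  <chi_rho, chi_2> = (1/24)[1*(11)*conj(1) + 6*(1)*conj(-1) + 3*(3)*conj(1) + 8*(5)*conj(1) + 6*(1)*conj(-1)]
      = (1/24)[(11) + (-6) + (9) + (40) + (-6)] = 48/24 = 2
  <chi_rho, chi_3> = (1/24)[1*(11)*conj(2) + 6*(1)*conj(0) + 3*(3)*conj(2) + 8*(5)*conj(-1) + 6*(1)*conj(0)]
      = (1/24)[(22) + (0) + (18) + (-40) + (0)] = 0/24 = 0
  <chi_rho, chi_4> = (1/24)[1*(11)*conj(3) + 6*(1)*conj(1) + 3*(3)*conj(-1) + 8*(5)*conj(0) + 6*(1)*conj(-1)]
      = (1/24)[(33) + (6) + (-9) + (0) + (-6)] = 24/24 = 1
  <chi_rho, chi_5> = (1/24)[1*(11)*conj(3) + 6*(1)*conj(-1) + 3*(3)*conj(-1) + 8*(5)*conj(0) + 6*(1)*conj(1)]
      = (1/24)[(33) + (-6) + (-9) + (0) + (6)] = 24/24 = 1
Dimension check: dim(rho) = sum (mult * dim) = 3*1 + 2*1 + 0*2 + 1*3 + 1*3 = 11 = chi_rho(e) = 11.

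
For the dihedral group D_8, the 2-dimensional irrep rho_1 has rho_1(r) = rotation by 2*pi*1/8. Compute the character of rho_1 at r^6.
chi_{rho_1}(r^6) = 2*cos(2*pi*1*6/8) = 0

Proof sketch: rho_1(r^6) is rotation by angle 2*pi*1*6/8, whose trace is 2*cos(2*pi*1*6/8) = 0.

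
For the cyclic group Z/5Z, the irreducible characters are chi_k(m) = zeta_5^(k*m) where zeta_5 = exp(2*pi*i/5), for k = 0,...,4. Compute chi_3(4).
chi_3(4) = zeta_5^12 = exp(4*I*pi/5)

Proof sketch: chi_3(4) = zeta_5^(3*4) = zeta_5^12. Since zeta_5^5 = 1, this equals zeta_5^2 = exp(2*pi*i*2/5) = exp(4*I*pi/5).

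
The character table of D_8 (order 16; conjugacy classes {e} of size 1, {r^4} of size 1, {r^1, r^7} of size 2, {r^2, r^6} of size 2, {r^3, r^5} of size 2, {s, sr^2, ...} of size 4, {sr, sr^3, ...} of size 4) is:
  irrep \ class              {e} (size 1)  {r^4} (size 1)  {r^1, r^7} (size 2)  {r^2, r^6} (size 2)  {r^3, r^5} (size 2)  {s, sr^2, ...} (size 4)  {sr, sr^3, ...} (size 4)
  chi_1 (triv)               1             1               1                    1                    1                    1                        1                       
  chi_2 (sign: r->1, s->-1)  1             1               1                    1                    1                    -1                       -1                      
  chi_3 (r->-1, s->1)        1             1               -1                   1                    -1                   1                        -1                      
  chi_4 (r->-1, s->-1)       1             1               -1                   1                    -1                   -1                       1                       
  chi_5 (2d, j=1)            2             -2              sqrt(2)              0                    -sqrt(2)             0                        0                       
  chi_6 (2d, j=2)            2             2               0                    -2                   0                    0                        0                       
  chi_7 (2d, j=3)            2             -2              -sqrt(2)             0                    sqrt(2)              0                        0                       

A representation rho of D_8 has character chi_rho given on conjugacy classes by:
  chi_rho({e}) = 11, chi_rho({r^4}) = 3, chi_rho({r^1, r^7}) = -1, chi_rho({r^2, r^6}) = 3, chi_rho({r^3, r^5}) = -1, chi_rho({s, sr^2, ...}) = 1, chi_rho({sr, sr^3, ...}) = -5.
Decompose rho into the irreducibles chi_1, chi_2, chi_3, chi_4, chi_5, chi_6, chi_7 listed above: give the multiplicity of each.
Multiplicities: chi_1: 0, chi_2: 2, chi_3: 3, chi_4: 0, chi_5: 1, chi_6: 1, chi_7: 1.

Reasoning: Use <chi_rho, chi> = (1/|G|) sum_C |C| * chi_rho(C) * conj(chi(C)) with |G| = 16 for each irreducible chi in the table:
  <chi_rho, chi_1> = (1/16)[1*(11)*conj(1) + 1*(3)*conj(1) + 2*(-1)*conj(1) + 2*(3)*conj(1) + 2*(-1)*conj(1) + 4*(1)*conj(1) + 4*(-5)*conj(1)]
      = (1/16)[(11) + (3) + (-2) + (6) + (-2) + (4) + (-20)] = 0/16 = 0
  <chi_rho, chi_2> = (1/16)[1*(11)*conj(1) + 1*(3)*conj(1) + 2*(-1)*conj(1) + 2*(3)*conj(1) + 2*(-1)*conj(1) + 4*(1)*conj(-1) + 4*(-5)*conj(-1)]
      = (1/16)[(11) + (3) + (-2) + (6) + (-2) + (-4) + (20)] = 32/16 = 2
  <chi_rho, chi_3> = (1/16)[1*(11)*conj(1) + 1*(3)*conj(1) + 2*(-1)*conj(-1) + 2*(3)*conj(1) + 2*(-1)*conj(-1) + 4*(1)*conj(1) + 4*(-5)*conj(-1)]
      = (1/16)[(11) + (3) + (2) + (6) + (2) + (4) + (20)] = 48/16 = 3
  <chi_rho, chi_4> = (1/16)[1*(11)*conj(1) + 1*(3)*conj(1) + 2*(-1)*conj(-1) + 2*(3)*conj(1) + 2*(-1)*conj(-1) + 4*(1)*conj(-1) + 4*(-5)*conj(1)]
      = (1/16)[(11) + (3) + (2) + (6) + (2) + (-4) + (-20)] = 0/16 = 0
  <chi_rho, chi_5> = (1/16)[1*(11)*conj(2) + 1*(3)*conj(-2) + 2*(-1)*conj(sqrt(2)) + 2*(3)*conj(0) + 2*(-1)*conj(-sqrt(2)) + 4*(1)*conj(0) + 4*(-5)*conj(0)]
      = (1/16)[(22) + (-6) + (-2*sqrt(2)) + (0) + (2*sqrt(2)) + (0) + (0)] = 16/16 = 1
  <chi_rho, chi_6> = (1/16)[1*(11)*conj(2) + 1*(3)*conj(2) + 2*(-1)*conj(0) + 2*(3)*conj(-2) + 2*(-1)*conj(0) + 4*(1)*conj(0) + 4*(-5)*conj(0)]
      = (1/16)[(22) + (6) + (0) + (-12) + (0) + (0) + (0)] = 16/16 = 1
  <chi_rho, chi_7> = (1/16)[1*(11)*conj(2) + 1*(3)*conj(-2) + 2*(-1)*conj(-sqrt(2)) + 2*(3)*conj(0) + 2*(-1)*conj(sqrt(2)) + 4*(1)*conj(0) + 4*(-5)*conj(0)]
      = (1/16)[(22) + (-6) + (2*sqrt(2)) + (0) + (-2*sqrt(2)) + (0) + (0)] = 16/16 = 1
Dimension check: dim(rho) = sum (mult * dim) = 0*1 + 2*1 + 3*1 + 0*1 + 1*2 + 1*2 + 1*2 = 11 = chi_rho(e) = 11.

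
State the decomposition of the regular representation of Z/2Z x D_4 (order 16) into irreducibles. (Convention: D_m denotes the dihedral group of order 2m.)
Each irreducible V_i of dimension d_i appears with multiplicity d_i, i.e. rho_reg = (direct sum over all irreducibles V_i) d_i V_i. The irreducible dimensions for Z/2Z x D_4 are 1, 1, 1, 1, 1, 1, 1, 1, 2, 2: 8 irreducibles of dimension 1, each with multiplicity 1; 2 irreducibles of dimension 2, each with multiplicity 2. Total dimension 8*1*1 + 2*2*2 = 16 = |G|.

Explanation: General theorem: in the regular representation of a finite group G, each irreducible appears with multiplicity equal to its dimension. Check: dim(rho_reg) = sum d_i^2 = 1 + 1 + 1 + 1 + 1 + 1 + 1 + 1 + 4 + 4 = 16 = |G|.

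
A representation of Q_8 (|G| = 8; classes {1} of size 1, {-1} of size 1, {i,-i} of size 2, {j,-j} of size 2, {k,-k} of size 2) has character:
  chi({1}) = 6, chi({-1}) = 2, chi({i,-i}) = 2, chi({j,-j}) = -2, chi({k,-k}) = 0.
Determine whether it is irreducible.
Not irreducible (reducible): <chi, chi> = 7 > 1.

Explanation: <chi, chi> = (1/|G|) sum_C |C| * |chi(C)|^2 = (1/8)[1*|6|^2 + 1*|2|^2 + 2*|2|^2 + 2*|-2|^2 + 2*|0|^2]
  = (1/8)[(36) + (4) + (8) + (8) + (0)] = 56/8 = 7.
A character is irreducible iff <chi, chi> = 1, so this representation is reducible.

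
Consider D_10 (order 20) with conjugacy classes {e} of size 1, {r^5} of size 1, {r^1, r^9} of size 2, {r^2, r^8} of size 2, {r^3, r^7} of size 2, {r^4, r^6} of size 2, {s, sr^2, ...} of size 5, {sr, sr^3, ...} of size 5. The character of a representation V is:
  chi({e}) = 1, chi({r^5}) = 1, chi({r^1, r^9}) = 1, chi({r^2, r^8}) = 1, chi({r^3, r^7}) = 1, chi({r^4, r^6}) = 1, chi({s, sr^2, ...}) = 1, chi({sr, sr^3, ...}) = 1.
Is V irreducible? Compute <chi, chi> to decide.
Irreducible: <chi, chi> = 1.

Derivation: <chi, chi> = (1/|G|) sum_C |C| * |chi(C)|^2 = (1/20)[1*|1|^2 + 1*|1|^2 + 2*|1|^2 + 2*|1|^2 + 2*|1|^2 + 2*|1|^2 + 5*|1|^2 + 5*|1|^2]
  = (1/20)[(1) + (1) + (2) + (2) + (2) + (2) + (5) + (5)] = 20/20 = 1.
A character is irreducible iff <chi, chi> = 1, so this representation is irreducible.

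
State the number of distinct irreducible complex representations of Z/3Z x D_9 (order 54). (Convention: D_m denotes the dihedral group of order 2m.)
18

Explanation: The number of irreducible complex representations of a finite group equals its number of conjugacy classes. For a direct product, #classes(G x H) = #classes(G) * #classes(H). Z/3Z has 3 classes (abelian), D_9 has 6 classes, so 3 * 6 = 18, so Z/3Z x D_9 (order 54) has exactly 18 irreducible complex representations.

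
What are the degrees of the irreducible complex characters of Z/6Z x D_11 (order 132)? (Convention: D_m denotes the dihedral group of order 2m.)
Dimensions: 1, 1, 1, 1, 1, 1, 1, 1, 1, 1, 1, 1, 2, 2, 2, 2, 2, 2, 2, 2, 2, 2, 2, 2, 2, 2, 2, 2, 2, 2, 2, 2, 2, 2, 2, 2, 2, 2, 2, 2, 2, 2

Solution. There are 42 irreducibles (= number of conjugacy classes). Their dimensions d_i satisfy sum d_i^2 = |G| = 132: 1 + 1 + 1 + 1 + 1 + 1 + 1 + 1 + 1 + 1 + 1 + 1 + 4 + 4 + 4 + 4 + 4 + 4 + 4 + 4 + 4 + 4 + 4 + 4 + 4 + 4 + 4 + 4 + 4 + 4 + 4 + 4 + 4 + 4 + 4 + 4 + 4 + 4 + 4 + 4 + 4 + 4 = 132. (For the product with Z/6Z: each of the 6 1-dim characters of Z/6Z tensors with each irrep of D_11, giving 6 copies of each D_11-dimension.)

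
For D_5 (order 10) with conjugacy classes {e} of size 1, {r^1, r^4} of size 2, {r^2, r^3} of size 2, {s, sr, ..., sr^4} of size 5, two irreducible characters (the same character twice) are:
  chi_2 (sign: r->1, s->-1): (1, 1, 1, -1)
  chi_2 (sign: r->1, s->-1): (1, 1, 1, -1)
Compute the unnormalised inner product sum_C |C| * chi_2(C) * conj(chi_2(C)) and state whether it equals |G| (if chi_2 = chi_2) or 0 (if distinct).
Sum = 10 = |G| = 10; so <chi_2, chi_2> = 1 (norm-1 confirms irreducibility).

Working: Compute term by term over conjugacy classes (|C| * chi_2(C) * conj(chi_2(C))):
  1*(1)*conj(1) + 2*(1)*conj(1) + 2*(1)*conj(1) + 5*(-1)*conj(-1)
  = (1) + (2) + (2) + (5)
  = 10.
Dividing by |G| = 10 gives 10/10 = 1, matching the row-orthogonality relation <chi_2, chi_2> = [chi_2 = chi_2].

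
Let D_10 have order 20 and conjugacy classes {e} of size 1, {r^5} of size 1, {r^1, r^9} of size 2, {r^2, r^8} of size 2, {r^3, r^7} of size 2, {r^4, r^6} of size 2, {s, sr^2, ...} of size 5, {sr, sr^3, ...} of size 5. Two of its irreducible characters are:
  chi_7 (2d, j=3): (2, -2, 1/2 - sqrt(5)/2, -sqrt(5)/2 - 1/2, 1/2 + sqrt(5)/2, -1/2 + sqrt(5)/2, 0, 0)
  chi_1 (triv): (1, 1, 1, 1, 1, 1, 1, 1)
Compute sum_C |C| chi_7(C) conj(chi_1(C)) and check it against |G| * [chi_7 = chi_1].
Sum = 0; so <chi_7, chi_1> = 0 (distinct irreducibles are orthogonal).

Justification: Compute term by term over conjugacy classes (|C| * chi_7(C) * conj(chi_1(C))):
  1*(2)*conj(1) + 1*(-2)*conj(1) + 2*(1/2 - sqrt(5)/2)*conj(1) + 2*(-sqrt(5)/2 - 1/2)*conj(1) + 2*(1/2 + sqrt(5)/2)*conj(1) + 2*(-1/2 + sqrt(5)/2)*conj(1) + 5*(0)*conj(1) + 5*(0)*conj(1)
  = (2) + (-2) + (1 - sqrt(5)) + (-sqrt(5) - 1) + (1 + sqrt(5)) + (-1 + sqrt(5)) + (0) + (0)
  = 0.
Dividing by |G| = 20 gives 0/20 = 0, matching the row-orthogonality relation <chi_7, chi_1> = [chi_7 = chi_1].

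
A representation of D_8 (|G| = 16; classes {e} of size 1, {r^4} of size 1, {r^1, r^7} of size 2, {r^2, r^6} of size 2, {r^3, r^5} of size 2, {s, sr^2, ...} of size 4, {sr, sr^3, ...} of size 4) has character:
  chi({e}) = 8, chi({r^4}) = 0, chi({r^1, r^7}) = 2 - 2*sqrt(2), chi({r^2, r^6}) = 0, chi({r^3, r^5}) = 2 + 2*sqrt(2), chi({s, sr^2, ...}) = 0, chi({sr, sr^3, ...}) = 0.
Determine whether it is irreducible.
Not irreducible (reducible): <chi, chi> = 7 > 1.

Justification: <chi, chi> = (1/|G|) sum_C |C| * |chi(C)|^2 = (1/16)[1*|8|^2 + 1*|0|^2 + 2*|2 - 2*sqrt(2)|^2 + 2*|0|^2 + 2*|2 + 2*sqrt(2)|^2 + 4*|0|^2 + 4*|0|^2]
  = (1/16)[(64) + (0) + (24 - 16*sqrt(2)) + (0) + (16*sqrt(2) + 24) + (0) + (0)] = 112/16 = 7.
A character is irreducible iff <chi, chi> = 1, so this representation is reducible.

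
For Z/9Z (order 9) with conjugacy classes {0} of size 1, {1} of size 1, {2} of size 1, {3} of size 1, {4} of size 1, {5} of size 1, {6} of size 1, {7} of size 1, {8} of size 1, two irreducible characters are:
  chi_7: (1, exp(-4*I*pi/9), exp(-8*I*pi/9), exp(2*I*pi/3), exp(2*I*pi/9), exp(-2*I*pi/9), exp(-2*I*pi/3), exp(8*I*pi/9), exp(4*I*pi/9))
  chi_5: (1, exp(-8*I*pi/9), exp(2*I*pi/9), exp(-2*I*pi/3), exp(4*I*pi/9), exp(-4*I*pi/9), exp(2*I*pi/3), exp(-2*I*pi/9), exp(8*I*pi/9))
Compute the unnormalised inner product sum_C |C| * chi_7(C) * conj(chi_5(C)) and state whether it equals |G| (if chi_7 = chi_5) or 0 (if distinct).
Sum = 0; so <chi_7, chi_5> = 0 (distinct irreducibles are orthogonal).

Details: Compute term by term over conjugacy classes (|C| * chi_7(C) * conj(chi_5(C))):
  1*(1)*conj(1) + 1*(exp(-4*I*pi/9))*conj(exp(-8*I*pi/9)) + 1*(exp(-8*I*pi/9))*conj(exp(2*I*pi/9)) + 1*(exp(2*I*pi/3))*conj(exp(-2*I*pi/3)) + 1*(exp(2*I*pi/9))*conj(exp(4*I*pi/9)) + 1*(exp(-2*I*pi/9))*conj(exp(-4*I*pi/9)) + 1*(exp(-2*I*pi/3))*conj(exp(2*I*pi/3)) + 1*(exp(8*I*pi/9))*conj(exp(-2*I*pi/9)) + 1*(exp(4*I*pi/9))*conj(exp(8*I*pi/9))
  = (1) + (exp(4*I*pi/9)) + (exp(8*I*pi/9)) + (exp(-2*I*pi/3)) + (exp(-2*I*pi/9)) + (exp(2*I*pi/9)) + (exp(2*I*pi/3)) + (exp(-8*I*pi/9)) + (exp(-4*I*pi/9))
  = 0.
(Exp terms are combined using exp(i*s)*conj(exp(i*t)) = exp(i*(s-t)), and sums of them are collapsed using the identity that for every m > 1 the m distinct m-th roots of unity sum to 0, e.g. 1 + exp(2*I*pi/3) + exp(-2*I*pi/3) = 0.)
Dividing by |G| = 9 gives 0/9 = 0, matching the row-orthogonality relation <chi_7, chi_5> = [chi_7 = chi_5].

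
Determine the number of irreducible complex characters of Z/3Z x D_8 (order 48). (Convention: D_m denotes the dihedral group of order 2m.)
21

Argument: The number of irreducible complex representations of a finite group equals its number of conjugacy classes. For a direct product, #classes(G x H) = #classes(G) * #classes(H). Z/3Z has 3 classes (abelian), D_8 has 7 classes, so 3 * 7 = 21, so Z/3Z x D_8 (order 48) has exactly 21 irreducible complex representations.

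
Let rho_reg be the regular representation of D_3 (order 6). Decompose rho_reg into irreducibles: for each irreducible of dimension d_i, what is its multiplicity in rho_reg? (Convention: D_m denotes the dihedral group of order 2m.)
Each irreducible V_i of dimension d_i appears with multiplicity d_i, i.e. rho_reg = (direct sum over all irreducibles V_i) d_i V_i. The irreducible dimensions for D_3 are 1, 1, 2: 2 irreducibles of dimension 1, each with multiplicity 1; 1 irreducible of dimension 2, with multiplicity 2. Total dimension 2*1*1 + 1*2*2 = 6 = |G|.

Derivation: General theorem: in the regular representation of a finite group G, each irreducible appears with multiplicity equal to its dimension. Check: dim(rho_reg) = sum d_i^2 = 1 + 1 + 4 = 6 = |G|.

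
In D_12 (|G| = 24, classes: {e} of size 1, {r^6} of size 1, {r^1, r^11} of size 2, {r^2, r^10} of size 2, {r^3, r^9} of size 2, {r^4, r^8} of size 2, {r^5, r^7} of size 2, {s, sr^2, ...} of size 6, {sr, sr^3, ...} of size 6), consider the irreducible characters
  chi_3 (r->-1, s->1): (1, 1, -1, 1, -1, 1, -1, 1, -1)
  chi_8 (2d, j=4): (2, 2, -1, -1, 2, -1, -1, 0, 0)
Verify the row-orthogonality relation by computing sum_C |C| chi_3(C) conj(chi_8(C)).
Sum = 0; so <chi_3, chi_8> = 0 (distinct irreducibles are orthogonal).

Derivation: Compute term by term over conjugacy classes (|C| * chi_3(C) * conj(chi_8(C))):
  1*(1)*conj(2) + 1*(1)*conj(2) + 2*(-1)*conj(-1) + 2*(1)*conj(-1) + 2*(-1)*conj(2) + 2*(1)*conj(-1) + 2*(-1)*conj(-1) + 6*(1)*conj(0) + 6*(-1)*conj(0)
  = (2) + (2) + (2) + (-2) + (-4) + (-2) + (2) + (0) + (0)
  = 0.
Dividing by |G| = 24 gives 0/24 = 0, matching the row-orthogonality relation <chi_3, chi_8> = [chi_3 = chi_8].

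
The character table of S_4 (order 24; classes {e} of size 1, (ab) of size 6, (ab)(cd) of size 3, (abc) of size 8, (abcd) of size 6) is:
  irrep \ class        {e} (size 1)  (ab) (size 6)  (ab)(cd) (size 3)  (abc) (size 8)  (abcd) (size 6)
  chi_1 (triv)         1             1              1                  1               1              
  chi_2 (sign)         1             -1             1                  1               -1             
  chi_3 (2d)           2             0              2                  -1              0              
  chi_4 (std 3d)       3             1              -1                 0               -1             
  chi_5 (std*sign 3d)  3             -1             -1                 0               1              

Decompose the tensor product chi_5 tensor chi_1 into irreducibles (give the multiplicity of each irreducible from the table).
chi_5 tensor chi_1 = chi_5 (all other irreducibles have multiplicity 0).

Why: The character of a tensor product is the pointwise product (chi_5 * chi_1)(C) = chi_5(C) * chi_1(C):
  {e}: (3)*(1), (ab): (-1)*(1), (ab)(cd): (-1)*(1), (abc): (0)*(1), (abcd): (1)*(1)
so (chi_5 * chi_1) takes values
  {e} -> 3, (ab) -> -1, (ab)(cd) -> -1, (abc) -> 0, (abcd) -> 1.
Now take the inner product of this character with each irreducible chi from the table, <chi_5*chi_1, chi> = (1/24) sum_C |C| (chi_5*chi_1)(C) conj(chi(C)):
  <chi_5*chi_1, chi_1> = (1/24)[1*(3)*conj(1) + 6*(-1)*conj(1) + 3*(-1)*conj(1) + 8*(0)*conj(1) + 6*(1)*conj(1)]
      = (1/24)[(3) + (-6) + (-3) + (0) + (6)] = 0/24 = 0
  <chi_5*chi_1, chi_2> = (1/24)[1*(3)*conj(1) + 6*(-1)*conj(-1) + 3*(-1)*conj(1) + 8*(0)*conj(1) + 6*(1)*conj(-1)]
      = (1/24)[(3) + (6) + (-3) + (0) + (-6)] = 0/24 = 0
  <chi_5*chi_1, chi_3> = (1/24)[1*(3)*conj(2) + 6*(-1)*conj(0) + 3*(-1)*conj(2) + 8*(0)*conj(-1) + 6*(1)*conj(0)]
      = (1/24)[(6) + (0) + (-6) + (0) + (0)] = 0/24 = 0
  <chi_5*chi_1, chi_4> = (1/24)[1*(3)*conj(3) + 6*(-1)*conj(1) + 3*(-1)*conj(-1) + 8*(0)*conj(0) + 6*(1)*conj(-1)]
      = (1/24)[(9) + (-6) + (3) + (0) + (-6)] = 0/24 = 0
  <chi_5*chi_1, chi_5> = (1/24)[1*(3)*conj(3) + 6*(-1)*conj(-1) + 3*(-1)*conj(-1) + 8*(0)*conj(0) + 6*(1)*conj(1)]
      = (1/24)[(9) + (6) + (3) + (0) + (6)] = 24/24 = 1
Hence the multiplicities are chi_5: 1. Dimension check: dim(chi_5)*dim(chi_1) = 3*1 = 3 and sum (mult * dim) = 1*3 = 3.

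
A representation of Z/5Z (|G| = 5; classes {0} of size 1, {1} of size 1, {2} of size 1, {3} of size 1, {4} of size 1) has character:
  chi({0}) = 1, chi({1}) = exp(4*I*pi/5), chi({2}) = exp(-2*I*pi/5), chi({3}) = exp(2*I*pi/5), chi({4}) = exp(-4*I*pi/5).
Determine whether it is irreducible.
Irreducible: <chi, chi> = 1.

Details: <chi, chi> = (1/|G|) sum_C |C| * |chi(C)|^2 = (1/5)[1*|1|^2 + 1*|exp(4*I*pi/5)|^2 + 1*|exp(-2*I*pi/5)|^2 + 1*|exp(2*I*pi/5)|^2 + 1*|exp(-4*I*pi/5)|^2]
  = (1/5)[(1) + (1) + (1) + (1) + (1)] = 5/5 = 1.
(Exp terms are combined using exp(i*s)*conj(exp(i*t)) = exp(i*(s-t)), and sums of them are collapsed using the identity that for every m > 1 the m distinct m-th roots of unity sum to 0, e.g. 1 + exp(2*I*pi/3) + exp(-2*I*pi/3) = 0.)
A character is irreducible iff <chi, chi> = 1, so this representation is irreducible.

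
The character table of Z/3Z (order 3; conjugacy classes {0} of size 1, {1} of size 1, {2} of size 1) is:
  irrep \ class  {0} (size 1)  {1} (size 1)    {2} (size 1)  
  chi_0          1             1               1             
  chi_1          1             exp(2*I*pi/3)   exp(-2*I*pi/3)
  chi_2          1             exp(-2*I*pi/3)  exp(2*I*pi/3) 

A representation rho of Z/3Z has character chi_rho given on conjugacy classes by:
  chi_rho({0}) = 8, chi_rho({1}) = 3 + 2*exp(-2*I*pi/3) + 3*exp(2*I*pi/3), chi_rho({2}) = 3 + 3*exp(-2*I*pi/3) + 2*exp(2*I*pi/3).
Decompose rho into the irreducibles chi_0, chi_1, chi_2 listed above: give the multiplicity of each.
Multiplicities: chi_0: 3, chi_1: 3, chi_2: 2.

Justification: Use <chi_rho, chi> = (1/|G|) sum_C |C| * chi_rho(C) * conj(chi(C)) with |G| = 3 for each irreducible chi in the table:
  <chi_rho, chi_0> = (1/3)[1*(8)*conj(1) + 1*(3 + 2*exp(-2*I*pi/3) + 3*exp(2*I*pi/3))*conj(1) + 1*(3 + 3*exp(-2*I*pi/3) + 2*exp(2*I*pi/3))*conj(1)]
      = (1/3)[(8) + (3 + 2*exp(-2*I*pi/3) + 3*exp(2*I*pi/3)) + (3 + 3*exp(-2*I*pi/3) + 2*exp(2*I*pi/3))] = 9/3 = 3
  <chi_rho, chi_1> = (1/3)[1*(8)*conj(1) + 1*(3 + 2*exp(-2*I*pi/3) + 3*exp(2*I*pi/3))*conj(exp(2*I*pi/3)) + 1*(3 + 3*exp(-2*I*pi/3) + 2*exp(2*I*pi/3))*conj(exp(-2*I*pi/3))]
      = (1/3)[(8) + (3 + 3*exp(-2*I*pi/3) + 2*exp(2*I*pi/3)) + (3 + 2*exp(-2*I*pi/3) + 3*exp(2*I*pi/3))] = 9/3 = 3
  <chi_rho, chi_2> = (1/3)[1*(8)*conj(1) + 1*(3 + 2*exp(-2*I*pi/3) + 3*exp(2*I*pi/3))*conj(exp(-2*I*pi/3)) + 1*(3 + 3*exp(-2*I*pi/3) + 2*exp(2*I*pi/3))*conj(exp(2*I*pi/3))]
      = (1/3)[(8) + (-1) + (-1)] = 6/3 = 2
(Exp terms are combined using exp(i*s)*conj(exp(i*t)) = exp(i*(s-t)), and sums of them are collapsed using the identity that for every m > 1 the m distinct m-th roots of unity sum to 0, e.g. 1 + exp(2*I*pi/3) + exp(-2*I*pi/3) = 0.)
Dimension check: dim(rho) = sum (mult * dim) = 3*1 + 3*1 + 2*1 = 8 = chi_rho(e) = 8.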